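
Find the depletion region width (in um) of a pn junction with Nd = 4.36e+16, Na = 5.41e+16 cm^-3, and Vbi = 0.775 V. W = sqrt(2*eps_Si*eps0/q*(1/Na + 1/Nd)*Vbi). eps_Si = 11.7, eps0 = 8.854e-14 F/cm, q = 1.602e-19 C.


Step 1: 1/Na + 1/Nd = 1/5.41e+16 + 1/4.36e+16 = 4.14201e-17
Step 2: 2*eps*eps0/q = 2*11.7*8.854e-14/1.602e-19 = 1.293281e+07
Step 3: W^2 = 1.293281e+07 * 4.14201e-17 * 0.775 = 4.15151e-10
Step 4: W = sqrt(4.15151e-10) = 2.038e-05 cm = 0.2038 um

0.2038


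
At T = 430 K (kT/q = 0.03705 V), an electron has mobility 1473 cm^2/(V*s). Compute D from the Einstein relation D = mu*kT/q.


Step 1: D = mu * (kT/q)
Step 2: D = 1473 * 0.03705
Step 3: D = 54.57 cm^2/s

54.57


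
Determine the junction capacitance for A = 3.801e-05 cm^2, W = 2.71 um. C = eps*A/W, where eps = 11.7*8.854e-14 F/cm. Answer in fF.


Step 1: eps_Si = 11.7 * 8.854e-14 = 1.035918e-12 F/cm
Step 2: W in cm = 2.71 * 1e-4 = 2.71e-04 cm
Step 3: C = 1.035918e-12 * 3.801e-05 / 2.71e-04 = 1.452961e-13 F
Step 4: C = 145.3 fF

145.3


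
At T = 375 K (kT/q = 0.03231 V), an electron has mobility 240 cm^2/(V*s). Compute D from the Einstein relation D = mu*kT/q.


Step 1: D = mu * (kT/q)
Step 2: D = 240 * 0.03231
Step 3: D = 7.75 cm^2/s

7.75


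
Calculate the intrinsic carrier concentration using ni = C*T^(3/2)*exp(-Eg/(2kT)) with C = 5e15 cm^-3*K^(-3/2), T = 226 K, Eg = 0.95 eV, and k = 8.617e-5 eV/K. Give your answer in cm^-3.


Step 1: Compute kT = 8.617e-5 * 226 = 0.01947442 eV
Step 2: Exponent = -Eg/(2kT) = -0.95/(2*0.01947442) = -24.39097
Step 3: T^(3/2) = 226^1.5 = 3397.52
Step 4: ni = 5e15 * 3397.52 * exp(-24.39097) = 4.34e+08 cm^-3

4.34e+08


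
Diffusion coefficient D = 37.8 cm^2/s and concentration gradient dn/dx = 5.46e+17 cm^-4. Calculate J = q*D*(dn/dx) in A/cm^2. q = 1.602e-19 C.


Step 1: J = q * D * (dn/dx)
Step 2: J = 1.602e-19 * 37.8 * 5.46e+17
Step 3: J = 3.31e+00 A/cm^2

3.31e+00


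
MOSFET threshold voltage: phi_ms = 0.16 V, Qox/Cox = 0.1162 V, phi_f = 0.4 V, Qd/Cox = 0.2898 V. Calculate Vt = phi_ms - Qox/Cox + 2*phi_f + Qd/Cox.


Step 1: Vt = phi_ms - Qox/Cox + 2*phi_f + Qd/Cox
Step 2: Vt = 0.16 - 0.1162 + 2*0.4 + 0.2898
Step 3: Vt = 0.16 - 0.1162 + 0.8 + 0.2898
Step 4: Vt = 1.1336 V

1.1336


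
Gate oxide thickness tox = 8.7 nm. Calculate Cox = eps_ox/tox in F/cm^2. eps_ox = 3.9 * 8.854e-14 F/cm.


Step 1: eps_ox = 3.9 * 8.854e-14 = 3.45306e-13 F/cm
Step 2: tox in cm = 8.7 nm * 1e-7 = 8.7000e-07 cm
Step 3: Cox = 3.45306e-13 / 8.7000e-07 = 3.97e-07 F/cm^2

3.97e-07


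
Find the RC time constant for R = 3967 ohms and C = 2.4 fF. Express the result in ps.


Step 1: tau = R * C
Step 2: tau = 3967 * 2.4 fF = 3967 * 2.4e-15 F
Step 3: tau = 9.5208e-12 s = 9.5208 ps

9.5208


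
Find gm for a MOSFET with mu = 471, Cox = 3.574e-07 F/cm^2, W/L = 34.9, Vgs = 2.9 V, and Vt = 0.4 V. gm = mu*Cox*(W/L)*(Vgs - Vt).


Step 1: Vov = Vgs - Vt = 2.9 - 0.4 = 2.5 V
Step 2: gm = mu * Cox * (W/L) * Vov
Step 3: gm = 471 * 3.574e-07 * 34.9 * 2.5 = 1.47e-02 S

1.47e-02


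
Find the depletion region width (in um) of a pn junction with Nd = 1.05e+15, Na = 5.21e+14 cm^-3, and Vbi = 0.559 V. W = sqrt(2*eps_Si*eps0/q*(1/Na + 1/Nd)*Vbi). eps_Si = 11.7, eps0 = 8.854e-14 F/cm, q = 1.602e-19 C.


Step 1: 1/Na + 1/Nd = 1/5.21e+14 + 1/1.05e+15 = 2.87177e-15
Step 2: 2*eps*eps0/q = 2*11.7*8.854e-14/1.602e-19 = 1.293281e+07
Step 3: W^2 = 1.293281e+07 * 2.87177e-15 * 0.559 = 2.07613e-08
Step 4: W = sqrt(2.07613e-08) = 1.441e-04 cm = 1.441 um

1.441


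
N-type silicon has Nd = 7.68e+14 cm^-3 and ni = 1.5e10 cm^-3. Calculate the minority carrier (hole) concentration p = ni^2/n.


Step 1: Since Nd >> ni, n ≈ Nd = 7.68e+14 cm^-3
Step 2: p = ni^2 / n = (1.5e10)^2 / 7.68e+14
Step 3: p = 2.25e20 / 7.68e+14 = 2.93e+05 cm^-3

2.93e+05


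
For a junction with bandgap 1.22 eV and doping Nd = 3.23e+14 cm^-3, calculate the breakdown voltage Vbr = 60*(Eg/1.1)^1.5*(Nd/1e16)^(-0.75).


Step 1: Eg/1.1 = 1.22/1.1 = 1.109091
Step 2: (Eg/1.1)^1.5 = 1.109091^1.5 = 1.168021
Step 3: (Nd/1e16)^(-0.75) = (0.0323)^(-0.75) = 13.124964
Step 4: Vbr = 60 * 1.168021 * 13.124964 = 919.8 V

919.8


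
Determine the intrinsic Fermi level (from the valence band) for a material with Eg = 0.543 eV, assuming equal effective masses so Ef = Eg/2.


Step 1: For an intrinsic semiconductor, the Fermi level sits at midgap.
Step 2: Ef = Eg / 2 = 0.543 / 2 = 0.2715 eV

0.2715


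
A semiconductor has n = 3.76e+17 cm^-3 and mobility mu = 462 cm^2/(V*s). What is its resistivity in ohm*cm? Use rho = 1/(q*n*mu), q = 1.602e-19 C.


Step 1: sigma = q * n * mu = 1.602e-19 * 3.76e+17 * 462 = 2.78287e+01 S/cm
Step 2: rho = 1 / sigma = 1 / 2.78287e+01 = 0.03593 ohm*cm

0.03593


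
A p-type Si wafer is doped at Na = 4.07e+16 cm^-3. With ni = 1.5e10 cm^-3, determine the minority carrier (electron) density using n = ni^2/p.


Step 1: Majority hole concentration p ≈ Na = 4.07e+16 cm^-3
Step 2: n = ni^2 / Na = (1.5e10)^2 / 4.07e+16
Step 3: n = 5.53e+03 cm^-3

5.53e+03


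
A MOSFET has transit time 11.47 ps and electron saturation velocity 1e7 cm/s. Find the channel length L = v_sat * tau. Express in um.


Step 1: tau in seconds = 11.47 ps * 1e-12 = 1.1470e-11 s
Step 2: L = v_sat * tau = 1e7 * 1.1470e-11 = 1.1470e-04 cm
Step 3: L in um = 1.1470e-04 * 1e4 = 1.147 um

1.147


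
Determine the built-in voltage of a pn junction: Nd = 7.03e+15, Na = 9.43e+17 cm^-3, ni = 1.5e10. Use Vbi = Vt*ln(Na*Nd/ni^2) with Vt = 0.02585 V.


Step 1: Compute Na*Nd/ni^2 = 9.43e+17 * 7.03e+15 / (1.5e10)^2 = 2.9464e+13
Step 2: ln(2.9464e+13) = 31.0142
Step 3: Vbi = 0.02585 * 31.0142 = 0.802 V

0.802


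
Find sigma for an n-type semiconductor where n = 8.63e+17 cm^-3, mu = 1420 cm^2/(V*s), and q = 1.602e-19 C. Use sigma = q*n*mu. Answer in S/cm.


Step 1: sigma = q * n * mu
Step 2: sigma = 1.602e-19 * 8.63e+17 * 1420
Step 3: sigma = 1.963e+02 S/cm

1.963e+02


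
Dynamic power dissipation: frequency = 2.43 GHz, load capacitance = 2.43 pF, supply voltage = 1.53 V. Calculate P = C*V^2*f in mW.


Step 1: V^2 = 1.53^2 = 2.3409 V^2
Step 2: P = C*V^2*f = 2.43e-12 F * 2.3409 * 2.43e9 Hz
Step 3: P = 1.382278041e-02 W
Step 4: P = 13.823 mW

13.823


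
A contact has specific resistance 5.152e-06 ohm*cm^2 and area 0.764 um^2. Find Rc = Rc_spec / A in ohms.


Step 1: Convert area to cm^2: 0.764 um^2 = 7.6400e-09 cm^2
Step 2: Rc = Rc_spec / A = 5.152e-06 / 7.6400e-09
Step 3: Rc = 6.74e+02 ohms

6.74e+02


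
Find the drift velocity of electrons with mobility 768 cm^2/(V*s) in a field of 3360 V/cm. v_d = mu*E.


Step 1: v_d = mu * E
Step 2: v_d = 768 * 3360 = 2580480
Step 3: v_d = 2.58e+06 cm/s

2.58e+06


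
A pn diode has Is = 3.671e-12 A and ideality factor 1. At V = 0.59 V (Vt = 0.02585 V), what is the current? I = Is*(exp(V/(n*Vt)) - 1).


Step 1: V/(n*Vt) = 0.59/(1*0.02585) = 22.8240
Step 2: exp(22.8240) = 8.1722e+09
Step 3: I = 3.671e-12 * (8.1722e+09 - 1) = 3.00e-02 A

3.00e-02


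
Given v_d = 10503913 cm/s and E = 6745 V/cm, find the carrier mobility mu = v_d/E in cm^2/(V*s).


Step 1: mu = v_d / E
Step 2: mu = 10503913 / 6745
Step 3: mu = 1557.29 cm^2/(V*s)

1557.29


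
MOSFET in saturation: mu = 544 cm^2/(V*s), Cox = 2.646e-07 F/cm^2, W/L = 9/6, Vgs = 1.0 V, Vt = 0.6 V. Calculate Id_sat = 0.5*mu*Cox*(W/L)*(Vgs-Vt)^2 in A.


Step 1: Overdrive voltage Vov = Vgs - Vt = 1.0 - 0.6 = 0.4 V
Step 2: W/L = 9/6 = 1.5
Step 3: Id = 0.5 * 544 * 2.646e-07 * 1.5 * 0.4^2
Step 4: Id = 1.73e-05 A

1.73e-05


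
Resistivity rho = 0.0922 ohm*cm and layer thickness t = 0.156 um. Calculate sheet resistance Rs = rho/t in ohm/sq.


Step 1: Convert thickness to cm: t = 0.156 um = 1.5600e-05 cm
Step 2: Rs = rho / t = 0.0922 / 1.5600e-05
Step 3: Rs = 5910.3 ohm/sq

5910.3


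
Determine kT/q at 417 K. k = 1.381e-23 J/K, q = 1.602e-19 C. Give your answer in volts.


Step 1: kT = 1.381e-23 * 417 = 5.75877e-21 J
Step 2: Vt = kT/q = 5.75877e-21 / 1.602e-19
Step 3: Vt = 0.03595 V

0.03595


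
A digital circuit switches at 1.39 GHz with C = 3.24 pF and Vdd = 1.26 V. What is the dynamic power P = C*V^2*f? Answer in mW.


Step 1: V^2 = 1.26^2 = 1.5876 V^2
Step 2: P = C*V^2*f = 3.24e-12 F * 1.5876 * 1.39e9 Hz
Step 3: P = 7.14991536e-03 W
Step 4: P = 7.15 mW

7.15


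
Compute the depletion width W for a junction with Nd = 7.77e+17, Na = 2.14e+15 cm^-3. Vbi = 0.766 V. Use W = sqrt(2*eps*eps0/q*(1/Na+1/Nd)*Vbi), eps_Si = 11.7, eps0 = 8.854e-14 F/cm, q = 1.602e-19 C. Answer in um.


Step 1: 1/Na + 1/Nd = 1/2.14e+15 + 1/7.77e+17 = 4.68577e-16
Step 2: 2*eps*eps0/q = 2*11.7*8.854e-14/1.602e-19 = 1.293281e+07
Step 3: W^2 = 1.293281e+07 * 4.68577e-16 * 0.766 = 4.64197e-09
Step 4: W = sqrt(4.64197e-09) = 6.813e-05 cm = 0.6813 um

0.6813


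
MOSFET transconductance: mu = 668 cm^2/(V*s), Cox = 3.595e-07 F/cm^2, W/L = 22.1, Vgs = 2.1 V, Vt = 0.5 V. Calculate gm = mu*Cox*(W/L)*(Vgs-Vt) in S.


Step 1: Vov = Vgs - Vt = 2.1 - 0.5 = 1.6 V
Step 2: gm = mu * Cox * (W/L) * Vov
Step 3: gm = 668 * 3.595e-07 * 22.1 * 1.6 = 8.49e-03 S

8.49e-03


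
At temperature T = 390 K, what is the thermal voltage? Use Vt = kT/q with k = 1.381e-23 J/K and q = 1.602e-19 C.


Step 1: kT = 1.381e-23 * 390 = 5.3859e-21 J
Step 2: Vt = kT/q = 5.3859e-21 / 1.602e-19
Step 3: Vt = 0.03362 V

0.03362


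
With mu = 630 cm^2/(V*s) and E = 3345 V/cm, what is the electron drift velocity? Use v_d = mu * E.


Step 1: v_d = mu * E
Step 2: v_d = 630 * 3345 = 2107350
Step 3: v_d = 2.11e+06 cm/s

2.11e+06


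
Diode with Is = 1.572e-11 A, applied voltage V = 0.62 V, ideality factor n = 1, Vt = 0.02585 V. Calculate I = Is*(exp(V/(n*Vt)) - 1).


Step 1: V/(n*Vt) = 0.62/(1*0.02585) = 23.9845
Step 2: exp(23.9845) = 2.6082e+10
Step 3: I = 1.572e-11 * (2.6082e+10 - 1) = 4.10e-01 A

4.10e-01


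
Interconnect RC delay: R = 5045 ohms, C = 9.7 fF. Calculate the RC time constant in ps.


Step 1: tau = R * C
Step 2: tau = 5045 * 9.7 fF = 5045 * 9.7e-15 F
Step 3: tau = 4.89365e-11 s = 48.9365 ps

48.9365


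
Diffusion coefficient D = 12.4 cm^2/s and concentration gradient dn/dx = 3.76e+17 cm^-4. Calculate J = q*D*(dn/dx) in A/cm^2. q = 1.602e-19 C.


Step 1: J = q * D * (dn/dx)
Step 2: J = 1.602e-19 * 12.4 * 3.76e+17
Step 3: J = 7.47e-01 A/cm^2

7.47e-01


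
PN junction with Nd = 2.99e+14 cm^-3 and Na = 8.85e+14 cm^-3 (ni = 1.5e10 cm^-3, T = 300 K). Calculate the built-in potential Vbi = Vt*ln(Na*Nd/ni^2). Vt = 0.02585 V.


Step 1: Compute Na*Nd/ni^2 = 8.85e+14 * 2.99e+14 / (1.5e10)^2 = 1.1761e+09
Step 2: ln(1.1761e+09) = 20.8855
Step 3: Vbi = 0.02585 * 20.8855 = 0.54 V

0.54


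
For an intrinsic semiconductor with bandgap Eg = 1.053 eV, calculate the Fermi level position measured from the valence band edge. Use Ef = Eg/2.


Step 1: For an intrinsic semiconductor, the Fermi level sits at midgap.
Step 2: Ef = Eg / 2 = 1.053 / 2 = 0.5265 eV

0.5265


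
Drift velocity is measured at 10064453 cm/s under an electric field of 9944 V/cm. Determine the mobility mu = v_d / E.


Step 1: mu = v_d / E
Step 2: mu = 10064453 / 9944
Step 3: mu = 1012.11 cm^2/(V*s)

1012.11


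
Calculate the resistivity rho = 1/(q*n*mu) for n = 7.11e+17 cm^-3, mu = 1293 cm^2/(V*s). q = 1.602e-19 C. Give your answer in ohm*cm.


Step 1: sigma = q * n * mu = 1.602e-19 * 7.11e+17 * 1293 = 1.47276e+02 S/cm
Step 2: rho = 1 / sigma = 1 / 1.47276e+02 = 0.00679 ohm*cm

0.00679


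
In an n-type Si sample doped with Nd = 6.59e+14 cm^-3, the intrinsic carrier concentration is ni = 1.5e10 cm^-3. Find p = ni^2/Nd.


Step 1: Since Nd >> ni, n ≈ Nd = 6.59e+14 cm^-3
Step 2: p = ni^2 / n = (1.5e10)^2 / 6.59e+14
Step 3: p = 2.25e20 / 6.59e+14 = 3.41e+05 cm^-3

3.41e+05


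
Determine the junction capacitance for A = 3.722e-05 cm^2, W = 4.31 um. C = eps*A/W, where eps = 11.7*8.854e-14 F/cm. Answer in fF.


Step 1: eps_Si = 11.7 * 8.854e-14 = 1.035918e-12 F/cm
Step 2: W in cm = 4.31 * 1e-4 = 4.31e-04 cm
Step 3: C = 1.035918e-12 * 3.722e-05 / 4.31e-04 = 8.945909e-14 F
Step 4: C = 89.46 fF

89.46


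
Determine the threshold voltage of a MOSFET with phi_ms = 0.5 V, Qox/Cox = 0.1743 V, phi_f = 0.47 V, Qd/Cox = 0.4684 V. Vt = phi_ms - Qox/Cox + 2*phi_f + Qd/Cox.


Step 1: Vt = phi_ms - Qox/Cox + 2*phi_f + Qd/Cox
Step 2: Vt = 0.5 - 0.1743 + 2*0.47 + 0.4684
Step 3: Vt = 0.5 - 0.1743 + 0.94 + 0.4684
Step 4: Vt = 1.7341 V

1.7341


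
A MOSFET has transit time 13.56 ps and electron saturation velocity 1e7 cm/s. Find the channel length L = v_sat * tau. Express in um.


Step 1: tau in seconds = 13.56 ps * 1e-12 = 1.3560e-11 s
Step 2: L = v_sat * tau = 1e7 * 1.3560e-11 = 1.3560e-04 cm
Step 3: L in um = 1.3560e-04 * 1e4 = 1.356 um

1.356


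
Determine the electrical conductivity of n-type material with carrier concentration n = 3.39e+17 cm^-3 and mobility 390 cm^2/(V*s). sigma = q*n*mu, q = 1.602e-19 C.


Step 1: sigma = q * n * mu
Step 2: sigma = 1.602e-19 * 3.39e+17 * 390
Step 3: sigma = 2.118e+01 S/cm

2.118e+01


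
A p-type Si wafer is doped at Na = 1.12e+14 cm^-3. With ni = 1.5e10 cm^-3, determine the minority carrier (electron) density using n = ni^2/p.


Step 1: Majority hole concentration p ≈ Na = 1.12e+14 cm^-3
Step 2: n = ni^2 / Na = (1.5e10)^2 / 1.12e+14
Step 3: n = 2.01e+06 cm^-3

2.01e+06


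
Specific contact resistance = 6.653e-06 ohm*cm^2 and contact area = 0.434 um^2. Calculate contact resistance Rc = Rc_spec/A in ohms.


Step 1: Convert area to cm^2: 0.434 um^2 = 4.3400e-09 cm^2
Step 2: Rc = Rc_spec / A = 6.653e-06 / 4.3400e-09
Step 3: Rc = 1.53e+03 ohms

1.53e+03


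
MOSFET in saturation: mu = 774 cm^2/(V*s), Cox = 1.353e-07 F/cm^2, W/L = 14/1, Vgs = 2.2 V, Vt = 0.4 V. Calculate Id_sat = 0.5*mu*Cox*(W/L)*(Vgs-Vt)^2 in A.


Step 1: Overdrive voltage Vov = Vgs - Vt = 2.2 - 0.4 = 1.8 V
Step 2: W/L = 14/1 = 14
Step 3: Id = 0.5 * 774 * 1.353e-07 * 14 * 1.8^2
Step 4: Id = 2.38e-03 A

2.38e-03


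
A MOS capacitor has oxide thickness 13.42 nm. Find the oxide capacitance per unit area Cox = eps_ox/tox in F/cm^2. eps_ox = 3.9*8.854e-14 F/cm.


Step 1: eps_ox = 3.9 * 8.854e-14 = 3.45306e-13 F/cm
Step 2: tox in cm = 13.42 nm * 1e-7 = 1.3420e-06 cm
Step 3: Cox = 3.45306e-13 / 1.3420e-06 = 2.57e-07 F/cm^2

2.57e-07


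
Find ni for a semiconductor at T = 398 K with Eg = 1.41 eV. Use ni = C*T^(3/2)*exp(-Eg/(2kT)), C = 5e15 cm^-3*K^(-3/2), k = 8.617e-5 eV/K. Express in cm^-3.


Step 1: Compute kT = 8.617e-5 * 398 = 0.03429566 eV
Step 2: Exponent = -Eg/(2kT) = -1.41/(2*0.03429566) = -20.55654
Step 3: T^(3/2) = 398^1.5 = 7940.08
Step 4: ni = 5e15 * 7940.08 * exp(-20.55654) = 4.69e+10 cm^-3

4.69e+10


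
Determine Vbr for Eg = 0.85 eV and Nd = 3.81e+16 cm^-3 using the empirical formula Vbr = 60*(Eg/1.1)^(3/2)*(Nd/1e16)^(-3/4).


Step 1: Eg/1.1 = 0.85/1.1 = 0.772727
Step 2: (Eg/1.1)^1.5 = 0.772727^1.5 = 0.679265
Step 3: (Nd/1e16)^(-0.75) = (3.81)^(-0.75) = 0.366696
Step 4: Vbr = 60 * 0.679265 * 0.366696 = 14.9 V

14.9


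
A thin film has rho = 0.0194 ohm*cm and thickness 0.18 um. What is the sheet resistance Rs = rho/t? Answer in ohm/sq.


Step 1: Convert thickness to cm: t = 0.18 um = 1.8000e-05 cm
Step 2: Rs = rho / t = 0.0194 / 1.8000e-05
Step 3: Rs = 1077.8 ohm/sq

1077.8


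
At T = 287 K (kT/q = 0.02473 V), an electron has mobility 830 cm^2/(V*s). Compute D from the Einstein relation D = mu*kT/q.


Step 1: D = mu * (kT/q)
Step 2: D = 830 * 0.02473
Step 3: D = 20.53 cm^2/s

20.53


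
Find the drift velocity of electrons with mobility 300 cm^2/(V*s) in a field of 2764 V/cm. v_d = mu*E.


Step 1: v_d = mu * E
Step 2: v_d = 300 * 2764 = 829200
Step 3: v_d = 8.29e+05 cm/s

8.29e+05


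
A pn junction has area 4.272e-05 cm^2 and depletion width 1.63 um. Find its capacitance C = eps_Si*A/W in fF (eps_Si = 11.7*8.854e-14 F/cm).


Step 1: eps_Si = 11.7 * 8.854e-14 = 1.035918e-12 F/cm
Step 2: W in cm = 1.63 * 1e-4 = 1.63e-04 cm
Step 3: C = 1.035918e-12 * 4.272e-05 / 1.63e-04 = 2.714995e-13 F
Step 4: C = 271.5 fF

271.5


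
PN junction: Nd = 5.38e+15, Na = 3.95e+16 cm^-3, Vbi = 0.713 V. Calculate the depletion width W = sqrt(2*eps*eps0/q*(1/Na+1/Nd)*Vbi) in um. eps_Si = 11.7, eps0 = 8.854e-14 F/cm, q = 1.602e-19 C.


Step 1: 1/Na + 1/Nd = 1/3.95e+16 + 1/5.38e+15 = 2.11190e-16
Step 2: 2*eps*eps0/q = 2*11.7*8.854e-14/1.602e-19 = 1.293281e+07
Step 3: W^2 = 1.293281e+07 * 2.11190e-16 * 0.713 = 1.94740e-09
Step 4: W = sqrt(1.94740e-09) = 4.413e-05 cm = 0.4413 um

0.4413


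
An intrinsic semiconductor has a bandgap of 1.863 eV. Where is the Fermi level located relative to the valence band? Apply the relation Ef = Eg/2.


Step 1: For an intrinsic semiconductor, the Fermi level sits at midgap.
Step 2: Ef = Eg / 2 = 1.863 / 2 = 0.9315 eV

0.9315


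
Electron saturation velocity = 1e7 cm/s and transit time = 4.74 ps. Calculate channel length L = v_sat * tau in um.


Step 1: tau in seconds = 4.74 ps * 1e-12 = 4.7400e-12 s
Step 2: L = v_sat * tau = 1e7 * 4.7400e-12 = 4.7400e-05 cm
Step 3: L in um = 4.7400e-05 * 1e4 = 0.474 um

0.474


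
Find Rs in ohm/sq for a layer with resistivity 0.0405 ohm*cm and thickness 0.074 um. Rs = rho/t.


Step 1: Convert thickness to cm: t = 0.074 um = 7.4000e-06 cm
Step 2: Rs = rho / t = 0.0405 / 7.4000e-06
Step 3: Rs = 5473.0 ohm/sq

5473.0


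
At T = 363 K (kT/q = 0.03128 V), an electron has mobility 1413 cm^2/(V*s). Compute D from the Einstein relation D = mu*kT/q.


Step 1: D = mu * (kT/q)
Step 2: D = 1413 * 0.03128
Step 3: D = 44.2 cm^2/s

44.2


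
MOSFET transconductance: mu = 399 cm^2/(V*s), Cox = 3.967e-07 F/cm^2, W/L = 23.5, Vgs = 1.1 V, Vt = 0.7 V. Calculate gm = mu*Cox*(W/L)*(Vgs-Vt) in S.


Step 1: Vov = Vgs - Vt = 1.1 - 0.7 = 0.4 V
Step 2: gm = mu * Cox * (W/L) * Vov
Step 3: gm = 399 * 3.967e-07 * 23.5 * 0.4 = 1.49e-03 S

1.49e-03


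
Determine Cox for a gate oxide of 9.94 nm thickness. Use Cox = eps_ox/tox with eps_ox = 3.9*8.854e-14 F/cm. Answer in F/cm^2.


Step 1: eps_ox = 3.9 * 8.854e-14 = 3.45306e-13 F/cm
Step 2: tox in cm = 9.94 nm * 1e-7 = 9.9400e-07 cm
Step 3: Cox = 3.45306e-13 / 9.9400e-07 = 3.47e-07 F/cm^2

3.47e-07


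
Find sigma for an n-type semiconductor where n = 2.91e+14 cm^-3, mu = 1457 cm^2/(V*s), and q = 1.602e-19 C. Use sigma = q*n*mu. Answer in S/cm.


Step 1: sigma = q * n * mu
Step 2: sigma = 1.602e-19 * 2.91e+14 * 1457
Step 3: sigma = 6.792e-02 S/cm

6.792e-02


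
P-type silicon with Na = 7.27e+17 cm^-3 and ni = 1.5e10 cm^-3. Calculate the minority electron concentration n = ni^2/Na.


Step 1: Majority hole concentration p ≈ Na = 7.27e+17 cm^-3
Step 2: n = ni^2 / Na = (1.5e10)^2 / 7.27e+17
Step 3: n = 3.09e+02 cm^-3

3.09e+02


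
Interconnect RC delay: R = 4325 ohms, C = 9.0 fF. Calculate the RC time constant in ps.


Step 1: tau = R * C
Step 2: tau = 4325 * 9.0 fF = 4325 * 9.0e-15 F
Step 3: tau = 3.8925e-11 s = 38.925 ps

38.925


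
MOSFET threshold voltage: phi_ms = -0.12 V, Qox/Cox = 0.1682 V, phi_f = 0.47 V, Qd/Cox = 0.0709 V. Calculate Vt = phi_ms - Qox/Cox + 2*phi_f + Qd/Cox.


Step 1: Vt = phi_ms - Qox/Cox + 2*phi_f + Qd/Cox
Step 2: Vt = -0.12 - 0.1682 + 2*0.47 + 0.0709
Step 3: Vt = -0.12 - 0.1682 + 0.94 + 0.0709
Step 4: Vt = 0.7227 V

0.7227


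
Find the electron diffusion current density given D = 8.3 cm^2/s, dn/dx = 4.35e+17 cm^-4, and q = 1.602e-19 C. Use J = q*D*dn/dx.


Step 1: J = q * D * (dn/dx)
Step 2: J = 1.602e-19 * 8.3 * 4.35e+17
Step 3: J = 5.78e-01 A/cm^2

5.78e-01


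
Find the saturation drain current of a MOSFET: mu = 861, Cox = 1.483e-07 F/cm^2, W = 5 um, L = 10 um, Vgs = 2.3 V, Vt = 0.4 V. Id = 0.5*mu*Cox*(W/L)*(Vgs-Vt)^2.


Step 1: Overdrive voltage Vov = Vgs - Vt = 2.3 - 0.4 = 1.9 V
Step 2: W/L = 5/10 = 0.5
Step 3: Id = 0.5 * 861 * 1.483e-07 * 0.5 * 1.9^2
Step 4: Id = 1.15e-04 A

1.15e-04


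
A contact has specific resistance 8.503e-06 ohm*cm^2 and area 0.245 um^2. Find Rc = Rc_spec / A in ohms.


Step 1: Convert area to cm^2: 0.245 um^2 = 2.4500e-09 cm^2
Step 2: Rc = Rc_spec / A = 8.503e-06 / 2.4500e-09
Step 3: Rc = 3.47e+03 ohms

3.47e+03


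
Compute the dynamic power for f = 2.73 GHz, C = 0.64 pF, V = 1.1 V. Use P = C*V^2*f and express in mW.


Step 1: V^2 = 1.1^2 = 1.21 V^2
Step 2: P = C*V^2*f = 0.64e-12 F * 1.21 * 2.73e9 Hz
Step 3: P = 2.114112e-03 W
Step 4: P = 2.114 mW

2.114


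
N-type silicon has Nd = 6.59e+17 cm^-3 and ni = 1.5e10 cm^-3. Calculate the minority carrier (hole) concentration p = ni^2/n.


Step 1: Since Nd >> ni, n ≈ Nd = 6.59e+17 cm^-3
Step 2: p = ni^2 / n = (1.5e10)^2 / 6.59e+17
Step 3: p = 2.25e20 / 6.59e+17 = 3.41e+02 cm^-3

3.41e+02


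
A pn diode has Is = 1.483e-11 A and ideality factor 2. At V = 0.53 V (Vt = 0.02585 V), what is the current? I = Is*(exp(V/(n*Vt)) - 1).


Step 1: V/(n*Vt) = 0.53/(2*0.02585) = 10.2515
Step 2: exp(10.2515) = 2.8325e+04
Step 3: I = 1.483e-11 * (2.8325e+04 - 1) = 4.20e-07 A

4.20e-07


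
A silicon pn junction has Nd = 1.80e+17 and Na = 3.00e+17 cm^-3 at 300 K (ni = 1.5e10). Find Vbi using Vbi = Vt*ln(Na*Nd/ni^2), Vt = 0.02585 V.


Step 1: Compute Na*Nd/ni^2 = 3.00e+17 * 1.80e+17 / (1.5e10)^2 = 2.4000e+14
Step 2: ln(2.4000e+14) = 33.1117
Step 3: Vbi = 0.02585 * 33.1117 = 0.856 V

0.856


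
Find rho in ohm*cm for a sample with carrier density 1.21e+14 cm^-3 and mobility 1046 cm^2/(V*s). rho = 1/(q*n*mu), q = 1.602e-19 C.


Step 1: sigma = q * n * mu = 1.602e-19 * 1.21e+14 * 1046 = 2.02759e-02 S/cm
Step 2: rho = 1 / sigma = 1 / 2.02759e-02 = 49.32 ohm*cm

49.32


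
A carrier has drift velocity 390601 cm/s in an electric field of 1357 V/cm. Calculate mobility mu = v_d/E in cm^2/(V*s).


Step 1: mu = v_d / E
Step 2: mu = 390601 / 1357
Step 3: mu = 287.84 cm^2/(V*s)

287.84


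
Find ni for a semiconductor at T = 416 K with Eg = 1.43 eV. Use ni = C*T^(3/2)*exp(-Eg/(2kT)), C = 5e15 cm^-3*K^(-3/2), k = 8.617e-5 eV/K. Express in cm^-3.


Step 1: Compute kT = 8.617e-5 * 416 = 0.03584672 eV
Step 2: Exponent = -Eg/(2kT) = -1.43/(2*0.03584672) = -19.94604
Step 3: T^(3/2) = 416^1.5 = 8484.77
Step 4: ni = 5e15 * 8484.77 * exp(-19.94604) = 9.23e+10 cm^-3

9.23e+10


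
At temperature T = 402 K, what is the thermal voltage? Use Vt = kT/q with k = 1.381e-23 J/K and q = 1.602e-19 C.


Step 1: kT = 1.381e-23 * 402 = 5.55162e-21 J
Step 2: Vt = kT/q = 5.55162e-21 / 1.602e-19
Step 3: Vt = 0.03465 V

0.03465


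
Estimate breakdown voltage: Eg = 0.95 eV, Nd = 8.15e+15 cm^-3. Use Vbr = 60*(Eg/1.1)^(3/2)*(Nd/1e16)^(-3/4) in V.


Step 1: Eg/1.1 = 0.95/1.1 = 0.863636
Step 2: (Eg/1.1)^1.5 = 0.863636^1.5 = 0.802594
Step 3: (Nd/1e16)^(-0.75) = (0.815)^(-0.75) = 1.165821
Step 4: Vbr = 60 * 0.802594 * 1.165821 = 56.1 V

56.1


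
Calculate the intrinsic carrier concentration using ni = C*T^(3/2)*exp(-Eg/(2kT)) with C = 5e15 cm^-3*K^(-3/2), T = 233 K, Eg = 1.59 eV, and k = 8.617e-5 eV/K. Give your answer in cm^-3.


Step 1: Compute kT = 8.617e-5 * 233 = 0.02007761 eV
Step 2: Exponent = -Eg/(2kT) = -1.59/(2*0.02007761) = -39.59635
Step 3: T^(3/2) = 233^1.5 = 3556.59
Step 4: ni = 5e15 * 3556.59 * exp(-39.59635) = 1.13e+02 cm^-3

1.13e+02


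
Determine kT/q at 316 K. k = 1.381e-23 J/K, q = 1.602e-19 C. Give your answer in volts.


Step 1: kT = 1.381e-23 * 316 = 4.36396e-21 J
Step 2: Vt = kT/q = 4.36396e-21 / 1.602e-19
Step 3: Vt = 0.02724 V

0.02724


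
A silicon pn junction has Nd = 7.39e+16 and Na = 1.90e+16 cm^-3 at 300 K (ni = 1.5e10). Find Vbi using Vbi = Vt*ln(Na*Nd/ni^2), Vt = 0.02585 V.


Step 1: Compute Na*Nd/ni^2 = 1.90e+16 * 7.39e+16 / (1.5e10)^2 = 6.2404e+12
Step 2: ln(6.2404e+12) = 29.4621
Step 3: Vbi = 0.02585 * 29.4621 = 0.762 V

0.762


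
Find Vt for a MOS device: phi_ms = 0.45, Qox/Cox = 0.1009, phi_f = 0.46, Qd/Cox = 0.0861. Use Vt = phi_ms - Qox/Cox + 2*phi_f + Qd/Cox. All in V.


Step 1: Vt = phi_ms - Qox/Cox + 2*phi_f + Qd/Cox
Step 2: Vt = 0.45 - 0.1009 + 2*0.46 + 0.0861
Step 3: Vt = 0.45 - 0.1009 + 0.92 + 0.0861
Step 4: Vt = 1.3552 V

1.3552


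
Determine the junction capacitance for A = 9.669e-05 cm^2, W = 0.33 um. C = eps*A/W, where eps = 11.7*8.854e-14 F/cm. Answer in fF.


Step 1: eps_Si = 11.7 * 8.854e-14 = 1.035918e-12 F/cm
Step 2: W in cm = 0.33 * 1e-4 = 3.30e-05 cm
Step 3: C = 1.035918e-12 * 9.669e-05 / 3.30e-05 = 3.035240e-12 F
Step 4: C = 3035.24 fF

3035.24


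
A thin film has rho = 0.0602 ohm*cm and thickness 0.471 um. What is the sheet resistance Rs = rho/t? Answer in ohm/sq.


Step 1: Convert thickness to cm: t = 0.471 um = 4.7100e-05 cm
Step 2: Rs = rho / t = 0.0602 / 4.7100e-05
Step 3: Rs = 1278.1 ohm/sq

1278.1


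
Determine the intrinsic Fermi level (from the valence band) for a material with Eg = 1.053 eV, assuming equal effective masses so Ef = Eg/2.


Step 1: For an intrinsic semiconductor, the Fermi level sits at midgap.
Step 2: Ef = Eg / 2 = 1.053 / 2 = 0.5265 eV

0.5265


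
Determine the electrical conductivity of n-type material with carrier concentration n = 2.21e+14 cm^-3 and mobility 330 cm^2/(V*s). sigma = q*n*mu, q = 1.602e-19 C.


Step 1: sigma = q * n * mu
Step 2: sigma = 1.602e-19 * 2.21e+14 * 330
Step 3: sigma = 1.168e-02 S/cm

1.168e-02


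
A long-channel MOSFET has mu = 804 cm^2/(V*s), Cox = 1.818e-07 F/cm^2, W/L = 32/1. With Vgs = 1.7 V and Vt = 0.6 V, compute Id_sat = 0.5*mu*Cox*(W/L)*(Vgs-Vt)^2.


Step 1: Overdrive voltage Vov = Vgs - Vt = 1.7 - 0.6 = 1.1 V
Step 2: W/L = 32/1 = 32
Step 3: Id = 0.5 * 804 * 1.818e-07 * 32 * 1.1^2
Step 4: Id = 2.83e-03 A

2.83e-03


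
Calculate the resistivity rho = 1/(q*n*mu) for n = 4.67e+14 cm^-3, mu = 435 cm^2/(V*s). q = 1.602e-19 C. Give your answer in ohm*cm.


Step 1: sigma = q * n * mu = 1.602e-19 * 4.67e+14 * 435 = 3.25438e-02 S/cm
Step 2: rho = 1 / sigma = 1 / 3.25438e-02 = 30.73 ohm*cm

30.73


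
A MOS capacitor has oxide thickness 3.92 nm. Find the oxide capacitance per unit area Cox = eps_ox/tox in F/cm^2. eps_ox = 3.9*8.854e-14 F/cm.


Step 1: eps_ox = 3.9 * 8.854e-14 = 3.45306e-13 F/cm
Step 2: tox in cm = 3.92 nm * 1e-7 = 3.9200e-07 cm
Step 3: Cox = 3.45306e-13 / 3.9200e-07 = 8.81e-07 F/cm^2

8.81e-07


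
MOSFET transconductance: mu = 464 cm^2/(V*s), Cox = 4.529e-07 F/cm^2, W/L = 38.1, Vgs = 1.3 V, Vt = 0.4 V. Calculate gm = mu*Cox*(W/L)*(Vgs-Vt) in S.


Step 1: Vov = Vgs - Vt = 1.3 - 0.4 = 0.9 V
Step 2: gm = mu * Cox * (W/L) * Vov
Step 3: gm = 464 * 4.529e-07 * 38.1 * 0.9 = 7.21e-03 S

7.21e-03


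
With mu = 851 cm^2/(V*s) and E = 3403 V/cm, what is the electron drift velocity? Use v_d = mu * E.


Step 1: v_d = mu * E
Step 2: v_d = 851 * 3403 = 2895953
Step 3: v_d = 2.90e+06 cm/s

2.90e+06


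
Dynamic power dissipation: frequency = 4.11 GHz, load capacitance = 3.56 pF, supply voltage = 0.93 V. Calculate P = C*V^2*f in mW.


Step 1: V^2 = 0.93^2 = 0.8649 V^2
Step 2: P = C*V^2*f = 3.56e-12 F * 0.8649 * 4.11e9 Hz
Step 3: P = 1.265487084e-02 W
Step 4: P = 12.655 mW

12.655


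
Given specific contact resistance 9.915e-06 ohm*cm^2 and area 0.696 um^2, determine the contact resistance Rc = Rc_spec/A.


Step 1: Convert area to cm^2: 0.696 um^2 = 6.9600e-09 cm^2
Step 2: Rc = Rc_spec / A = 9.915e-06 / 6.9600e-09
Step 3: Rc = 1.42e+03 ohms

1.42e+03


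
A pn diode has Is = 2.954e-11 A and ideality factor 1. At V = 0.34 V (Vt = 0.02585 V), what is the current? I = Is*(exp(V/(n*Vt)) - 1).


Step 1: V/(n*Vt) = 0.34/(1*0.02585) = 13.1528
Step 2: exp(13.1528) = 5.1545e+05
Step 3: I = 2.954e-11 * (5.1545e+05 - 1) = 1.52e-05 A

1.52e-05


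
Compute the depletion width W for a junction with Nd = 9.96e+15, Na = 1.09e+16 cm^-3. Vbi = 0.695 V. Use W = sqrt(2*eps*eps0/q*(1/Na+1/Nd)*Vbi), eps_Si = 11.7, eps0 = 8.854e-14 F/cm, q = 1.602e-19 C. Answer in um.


Step 1: 1/Na + 1/Nd = 1/1.09e+16 + 1/9.96e+15 = 1.92145e-16
Step 2: 2*eps*eps0/q = 2*11.7*8.854e-14/1.602e-19 = 1.293281e+07
Step 3: W^2 = 1.293281e+07 * 1.92145e-16 * 0.695 = 1.72706e-09
Step 4: W = sqrt(1.72706e-09) = 4.156e-05 cm = 0.4156 um

0.4156


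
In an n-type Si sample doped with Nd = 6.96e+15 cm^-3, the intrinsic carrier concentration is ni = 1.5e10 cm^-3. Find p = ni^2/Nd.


Step 1: Since Nd >> ni, n ≈ Nd = 6.96e+15 cm^-3
Step 2: p = ni^2 / n = (1.5e10)^2 / 6.96e+15
Step 3: p = 2.25e20 / 6.96e+15 = 3.23e+04 cm^-3

3.23e+04


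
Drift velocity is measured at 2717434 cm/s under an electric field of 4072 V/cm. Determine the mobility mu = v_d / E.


Step 1: mu = v_d / E
Step 2: mu = 2717434 / 4072
Step 3: mu = 667.35 cm^2/(V*s)

667.35


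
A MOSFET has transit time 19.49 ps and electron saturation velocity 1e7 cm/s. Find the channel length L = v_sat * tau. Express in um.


Step 1: tau in seconds = 19.49 ps * 1e-12 = 1.9490e-11 s
Step 2: L = v_sat * tau = 1e7 * 1.9490e-11 = 1.9490e-04 cm
Step 3: L in um = 1.9490e-04 * 1e4 = 1.949 um

1.949


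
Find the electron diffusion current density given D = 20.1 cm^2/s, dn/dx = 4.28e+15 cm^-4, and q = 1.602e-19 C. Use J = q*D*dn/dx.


Step 1: J = q * D * (dn/dx)
Step 2: J = 1.602e-19 * 20.1 * 4.28e+15
Step 3: J = 1.38e-02 A/cm^2

1.38e-02


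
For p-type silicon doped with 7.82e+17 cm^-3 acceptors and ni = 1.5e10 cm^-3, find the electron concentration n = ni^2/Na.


Step 1: Majority hole concentration p ≈ Na = 7.82e+17 cm^-3
Step 2: n = ni^2 / Na = (1.5e10)^2 / 7.82e+17
Step 3: n = 2.88e+02 cm^-3

2.88e+02


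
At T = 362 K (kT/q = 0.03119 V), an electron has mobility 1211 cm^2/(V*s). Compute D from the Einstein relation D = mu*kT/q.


Step 1: D = mu * (kT/q)
Step 2: D = 1211 * 0.03119
Step 3: D = 37.77 cm^2/s

37.77


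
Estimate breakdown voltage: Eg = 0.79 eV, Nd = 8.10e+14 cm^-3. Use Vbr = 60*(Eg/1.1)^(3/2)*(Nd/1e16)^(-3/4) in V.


Step 1: Eg/1.1 = 0.79/1.1 = 0.718182
Step 2: (Eg/1.1)^1.5 = 0.718182^1.5 = 0.608628
Step 3: (Nd/1e16)^(-0.75) = (0.081)^(-0.75) = 6.586220
Step 4: Vbr = 60 * 0.608628 * 6.586220 = 240.5 V

240.5


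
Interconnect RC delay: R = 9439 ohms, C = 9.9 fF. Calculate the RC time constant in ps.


Step 1: tau = R * C
Step 2: tau = 9439 * 9.9 fF = 9439 * 9.9e-15 F
Step 3: tau = 9.34461e-11 s = 93.4461 ps

93.4461


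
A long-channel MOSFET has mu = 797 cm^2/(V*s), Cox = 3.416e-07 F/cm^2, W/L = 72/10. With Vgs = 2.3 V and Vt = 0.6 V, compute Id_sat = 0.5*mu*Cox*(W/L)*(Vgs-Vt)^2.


Step 1: Overdrive voltage Vov = Vgs - Vt = 2.3 - 0.6 = 1.7 V
Step 2: W/L = 72/10 = 7.2
Step 3: Id = 0.5 * 797 * 3.416e-07 * 7.2 * 1.7^2
Step 4: Id = 2.83e-03 A

2.83e-03


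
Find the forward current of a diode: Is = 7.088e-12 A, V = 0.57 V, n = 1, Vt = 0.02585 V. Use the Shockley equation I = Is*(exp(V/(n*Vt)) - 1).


Step 1: V/(n*Vt) = 0.57/(1*0.02585) = 22.0503
Step 2: exp(22.0503) = 3.7698e+09
Step 3: I = 7.088e-12 * (3.7698e+09 - 1) = 2.67e-02 A

2.67e-02


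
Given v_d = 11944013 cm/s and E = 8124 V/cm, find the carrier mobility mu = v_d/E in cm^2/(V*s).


Step 1: mu = v_d / E
Step 2: mu = 11944013 / 8124
Step 3: mu = 1470.21 cm^2/(V*s)

1470.21


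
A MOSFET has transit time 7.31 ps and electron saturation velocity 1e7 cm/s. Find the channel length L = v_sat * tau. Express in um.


Step 1: tau in seconds = 7.31 ps * 1e-12 = 7.3100e-12 s
Step 2: L = v_sat * tau = 1e7 * 7.3100e-12 = 7.3100e-05 cm
Step 3: L in um = 7.3100e-05 * 1e4 = 0.731 um

0.731


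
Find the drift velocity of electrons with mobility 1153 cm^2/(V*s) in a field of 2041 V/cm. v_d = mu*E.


Step 1: v_d = mu * E
Step 2: v_d = 1153 * 2041 = 2353273
Step 3: v_d = 2.35e+06 cm/s

2.35e+06


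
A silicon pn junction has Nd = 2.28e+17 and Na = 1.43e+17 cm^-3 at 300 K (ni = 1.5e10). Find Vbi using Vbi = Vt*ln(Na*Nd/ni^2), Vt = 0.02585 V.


Step 1: Compute Na*Nd/ni^2 = 1.43e+17 * 2.28e+17 / (1.5e10)^2 = 1.4491e+14
Step 2: ln(1.4491e+14) = 32.6071
Step 3: Vbi = 0.02585 * 32.6071 = 0.843 V

0.843


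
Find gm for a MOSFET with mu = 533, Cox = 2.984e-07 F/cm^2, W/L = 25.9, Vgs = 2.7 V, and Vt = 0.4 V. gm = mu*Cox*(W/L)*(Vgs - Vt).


Step 1: Vov = Vgs - Vt = 2.7 - 0.4 = 2.3 V
Step 2: gm = mu * Cox * (W/L) * Vov
Step 3: gm = 533 * 2.984e-07 * 25.9 * 2.3 = 9.47e-03 S

9.47e-03


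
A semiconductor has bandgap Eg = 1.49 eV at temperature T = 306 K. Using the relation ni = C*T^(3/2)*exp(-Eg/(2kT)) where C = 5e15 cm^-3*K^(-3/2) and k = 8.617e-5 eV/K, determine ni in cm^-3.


Step 1: Compute kT = 8.617e-5 * 306 = 0.02636802 eV
Step 2: Exponent = -Eg/(2kT) = -1.49/(2*0.02636802) = -28.25392
Step 3: T^(3/2) = 306^1.5 = 5352.81
Step 4: ni = 5e15 * 5352.81 * exp(-28.25392) = 1.44e+07 cm^-3

1.44e+07


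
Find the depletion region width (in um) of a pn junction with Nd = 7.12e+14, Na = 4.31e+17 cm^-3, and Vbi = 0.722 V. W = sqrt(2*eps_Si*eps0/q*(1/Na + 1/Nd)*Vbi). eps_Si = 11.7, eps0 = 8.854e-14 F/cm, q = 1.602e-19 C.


Step 1: 1/Na + 1/Nd = 1/4.31e+17 + 1/7.12e+14 = 1.40681e-15
Step 2: 2*eps*eps0/q = 2*11.7*8.854e-14/1.602e-19 = 1.293281e+07
Step 3: W^2 = 1.293281e+07 * 1.40681e-15 * 0.722 = 1.31361e-08
Step 4: W = sqrt(1.31361e-08) = 1.146e-04 cm = 1.146 um

1.146


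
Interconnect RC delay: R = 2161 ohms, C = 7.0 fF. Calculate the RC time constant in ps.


Step 1: tau = R * C
Step 2: tau = 2161 * 7.0 fF = 2161 * 7.0e-15 F
Step 3: tau = 1.5127e-11 s = 15.127 ps

15.127


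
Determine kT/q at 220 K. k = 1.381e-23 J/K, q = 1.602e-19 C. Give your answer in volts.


Step 1: kT = 1.381e-23 * 220 = 3.0382e-21 J
Step 2: Vt = kT/q = 3.0382e-21 / 1.602e-19
Step 3: Vt = 0.01897 V

0.01897


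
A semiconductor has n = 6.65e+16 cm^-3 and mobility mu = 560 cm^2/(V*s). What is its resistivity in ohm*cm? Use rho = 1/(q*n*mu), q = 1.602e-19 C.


Step 1: sigma = q * n * mu = 1.602e-19 * 6.65e+16 * 560 = 5.96585e+00 S/cm
Step 2: rho = 1 / sigma = 1 / 5.96585e+00 = 0.1676 ohm*cm

0.1676


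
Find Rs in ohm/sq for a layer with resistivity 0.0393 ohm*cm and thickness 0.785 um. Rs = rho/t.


Step 1: Convert thickness to cm: t = 0.785 um = 7.8500e-05 cm
Step 2: Rs = rho / t = 0.0393 / 7.8500e-05
Step 3: Rs = 500.6 ohm/sq

500.6


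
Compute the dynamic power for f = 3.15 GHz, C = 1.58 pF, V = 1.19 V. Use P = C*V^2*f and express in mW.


Step 1: V^2 = 1.19^2 = 1.4161 V^2
Step 2: P = C*V^2*f = 1.58e-12 F * 1.4161 * 3.15e9 Hz
Step 3: P = 7.0479297e-03 W
Step 4: P = 7.048 mW

7.048


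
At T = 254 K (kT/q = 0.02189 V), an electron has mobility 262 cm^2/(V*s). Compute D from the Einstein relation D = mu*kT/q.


Step 1: D = mu * (kT/q)
Step 2: D = 262 * 0.02189
Step 3: D = 5.74 cm^2/s

5.74


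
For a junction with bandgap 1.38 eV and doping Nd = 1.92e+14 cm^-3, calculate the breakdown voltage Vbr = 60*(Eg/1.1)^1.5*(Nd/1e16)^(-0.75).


Step 1: Eg/1.1 = 1.38/1.1 = 1.254545
Step 2: (Eg/1.1)^1.5 = 1.254545^1.5 = 1.405172
Step 3: (Nd/1e16)^(-0.75) = (0.0192)^(-0.75) = 19.387601
Step 4: Vbr = 60 * 1.405172 * 19.387601 = 1634.6 V

1634.6


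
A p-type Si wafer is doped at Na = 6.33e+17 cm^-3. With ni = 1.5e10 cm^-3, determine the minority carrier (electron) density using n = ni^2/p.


Step 1: Majority hole concentration p ≈ Na = 6.33e+17 cm^-3
Step 2: n = ni^2 / Na = (1.5e10)^2 / 6.33e+17
Step 3: n = 3.55e+02 cm^-3

3.55e+02


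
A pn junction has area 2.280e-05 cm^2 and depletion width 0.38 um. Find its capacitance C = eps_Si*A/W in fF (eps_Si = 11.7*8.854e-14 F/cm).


Step 1: eps_Si = 11.7 * 8.854e-14 = 1.035918e-12 F/cm
Step 2: W in cm = 0.38 * 1e-4 = 3.80e-05 cm
Step 3: C = 1.035918e-12 * 2.280e-05 / 3.80e-05 = 6.215508e-13 F
Step 4: C = 621.55 fF

621.55


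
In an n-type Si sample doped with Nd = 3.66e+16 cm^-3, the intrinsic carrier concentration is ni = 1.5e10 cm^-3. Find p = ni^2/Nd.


Step 1: Since Nd >> ni, n ≈ Nd = 3.66e+16 cm^-3
Step 2: p = ni^2 / n = (1.5e10)^2 / 3.66e+16
Step 3: p = 2.25e20 / 3.66e+16 = 6.15e+03 cm^-3

6.15e+03


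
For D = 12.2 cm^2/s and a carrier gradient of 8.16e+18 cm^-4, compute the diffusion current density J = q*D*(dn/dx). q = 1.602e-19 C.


Step 1: J = q * D * (dn/dx)
Step 2: J = 1.602e-19 * 12.2 * 8.16e+18
Step 3: J = 1.59e+01 A/cm^2

1.59e+01


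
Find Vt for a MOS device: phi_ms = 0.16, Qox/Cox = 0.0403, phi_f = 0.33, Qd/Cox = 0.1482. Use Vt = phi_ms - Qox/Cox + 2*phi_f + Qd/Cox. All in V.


Step 1: Vt = phi_ms - Qox/Cox + 2*phi_f + Qd/Cox
Step 2: Vt = 0.16 - 0.0403 + 2*0.33 + 0.1482
Step 3: Vt = 0.16 - 0.0403 + 0.66 + 0.1482
Step 4: Vt = 0.9279 V

0.9279


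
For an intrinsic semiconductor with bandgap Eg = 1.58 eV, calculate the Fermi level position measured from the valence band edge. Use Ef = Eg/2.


Step 1: For an intrinsic semiconductor, the Fermi level sits at midgap.
Step 2: Ef = Eg / 2 = 1.58 / 2 = 0.79 eV

0.79


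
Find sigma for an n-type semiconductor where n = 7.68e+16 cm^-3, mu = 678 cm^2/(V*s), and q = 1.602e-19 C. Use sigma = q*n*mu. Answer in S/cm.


Step 1: sigma = q * n * mu
Step 2: sigma = 1.602e-19 * 7.68e+16 * 678
Step 3: sigma = 8.342e+00 S/cm

8.342e+00


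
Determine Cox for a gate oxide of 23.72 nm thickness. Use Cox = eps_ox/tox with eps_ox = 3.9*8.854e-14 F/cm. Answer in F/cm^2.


Step 1: eps_ox = 3.9 * 8.854e-14 = 3.45306e-13 F/cm
Step 2: tox in cm = 23.72 nm * 1e-7 = 2.3720e-06 cm
Step 3: Cox = 3.45306e-13 / 2.3720e-06 = 1.46e-07 F/cm^2

1.46e-07


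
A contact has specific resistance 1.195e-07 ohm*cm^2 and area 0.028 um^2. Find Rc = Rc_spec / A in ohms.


Step 1: Convert area to cm^2: 0.028 um^2 = 2.8000e-10 cm^2
Step 2: Rc = Rc_spec / A = 1.195e-07 / 2.8000e-10
Step 3: Rc = 4.27e+02 ohms

4.27e+02


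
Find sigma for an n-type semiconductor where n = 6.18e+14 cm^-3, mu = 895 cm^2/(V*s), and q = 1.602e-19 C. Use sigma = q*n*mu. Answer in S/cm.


Step 1: sigma = q * n * mu
Step 2: sigma = 1.602e-19 * 6.18e+14 * 895
Step 3: sigma = 8.861e-02 S/cm

8.861e-02


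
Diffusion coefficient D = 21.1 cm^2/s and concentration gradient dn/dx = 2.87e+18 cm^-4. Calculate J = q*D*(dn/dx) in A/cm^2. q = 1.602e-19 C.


Step 1: J = q * D * (dn/dx)
Step 2: J = 1.602e-19 * 21.1 * 2.87e+18
Step 3: J = 9.70e+00 A/cm^2

9.70e+00


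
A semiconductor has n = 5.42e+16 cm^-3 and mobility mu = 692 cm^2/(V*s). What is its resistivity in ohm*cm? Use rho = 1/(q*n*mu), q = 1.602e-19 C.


Step 1: sigma = q * n * mu = 1.602e-19 * 5.42e+16 * 692 = 6.00853e+00 S/cm
Step 2: rho = 1 / sigma = 1 / 6.00853e+00 = 0.1664 ohm*cm

0.1664


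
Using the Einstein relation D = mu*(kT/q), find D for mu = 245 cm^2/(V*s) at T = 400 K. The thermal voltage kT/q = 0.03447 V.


Step 1: D = mu * (kT/q)
Step 2: D = 245 * 0.03447
Step 3: D = 8.45 cm^2/s

8.45


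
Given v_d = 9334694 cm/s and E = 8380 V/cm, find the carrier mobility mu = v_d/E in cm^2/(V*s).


Step 1: mu = v_d / E
Step 2: mu = 9334694 / 8380
Step 3: mu = 1113.93 cm^2/(V*s)

1113.93


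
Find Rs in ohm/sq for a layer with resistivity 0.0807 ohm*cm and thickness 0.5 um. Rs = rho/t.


Step 1: Convert thickness to cm: t = 0.5 um = 5.0000e-05 cm
Step 2: Rs = rho / t = 0.0807 / 5.0000e-05
Step 3: Rs = 1614.0 ohm/sq

1614.0


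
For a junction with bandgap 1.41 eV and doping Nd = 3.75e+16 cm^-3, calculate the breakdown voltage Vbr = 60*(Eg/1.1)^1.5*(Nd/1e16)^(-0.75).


Step 1: Eg/1.1 = 1.41/1.1 = 1.281818
Step 2: (Eg/1.1)^1.5 = 1.281818^1.5 = 1.451241
Step 3: (Nd/1e16)^(-0.75) = (3.75)^(-0.75) = 0.371088
Step 4: Vbr = 60 * 1.451241 * 0.371088 = 32.3 V

32.3


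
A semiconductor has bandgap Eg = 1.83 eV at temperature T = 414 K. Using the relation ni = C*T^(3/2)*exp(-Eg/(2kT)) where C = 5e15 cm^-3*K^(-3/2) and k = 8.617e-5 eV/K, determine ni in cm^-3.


Step 1: Compute kT = 8.617e-5 * 414 = 0.03567438 eV
Step 2: Exponent = -Eg/(2kT) = -1.83/(2*0.03567438) = -25.64866
Step 3: T^(3/2) = 414^1.5 = 8423.65
Step 4: ni = 5e15 * 8423.65 * exp(-25.64866) = 3.06e+08 cm^-3

3.06e+08


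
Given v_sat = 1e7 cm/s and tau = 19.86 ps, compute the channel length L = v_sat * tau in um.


Step 1: tau in seconds = 19.86 ps * 1e-12 = 1.9860e-11 s
Step 2: L = v_sat * tau = 1e7 * 1.9860e-11 = 1.9860e-04 cm
Step 3: L in um = 1.9860e-04 * 1e4 = 1.986 um

1.986
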